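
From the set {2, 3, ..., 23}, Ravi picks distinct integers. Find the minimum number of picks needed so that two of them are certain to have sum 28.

Two chosen integers sum to 28 exactly when both halves of some pair {x, 28−x} with 5 ≤ x ≤ 28−x ≤ 23 are chosen — 9 such pairs.
The remaining 4 elements (those with no distinct partner in range) can never complete a 28-sum, so the worst case takes all of them and one from each pair: 4 + 9 = 13.
By the pigeonhole principle, the 14th integer has to be the second member of some pair, so 13 + 1 = 14.

14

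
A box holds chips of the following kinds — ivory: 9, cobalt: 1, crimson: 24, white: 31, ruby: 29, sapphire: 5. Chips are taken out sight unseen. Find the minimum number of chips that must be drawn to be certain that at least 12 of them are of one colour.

The 6 colours are the holes; the chips drawn are the pigeons.
To avoid 12 of any one colour, the worst case takes at most 11 of each colour, or every chip of a colour that has fewer than 11.
That gives 9 + 1 + 11 + 11 + 11 + 5 = 48 chips with no colour reaching 12.
The next chip forces some colour to 12, so 48 + 1 = 49.

49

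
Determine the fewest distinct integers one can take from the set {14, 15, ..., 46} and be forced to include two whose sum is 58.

Two chosen integers sum to 58 exactly when both halves of some pair {x, 58−x} with 14 ≤ x ≤ 58−x ≤ 44 are chosen — 15 such pairs.
The remaining 3 elements (those with no distinct partner in range) can never complete a 58-sum, so the worst case takes all of them and one from each pair: 3 + 15 = 18.
By the pigeonhole principle, the 19th integer has to be the second member of some pair, so 18 + 1 = 19.

19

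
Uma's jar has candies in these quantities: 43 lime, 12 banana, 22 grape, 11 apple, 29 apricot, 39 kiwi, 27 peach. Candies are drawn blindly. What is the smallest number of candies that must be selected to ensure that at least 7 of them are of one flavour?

An adversary could hand out at most 6 candies per flavour: 6 + 6 + 6 + 6 + 6 + 6 + 6 = 42 candies and still no flavour has 7.
By the pigeonhole principle, one more candy lands in a flavour already at 6, so 43 draws are enough and 42 are not.

43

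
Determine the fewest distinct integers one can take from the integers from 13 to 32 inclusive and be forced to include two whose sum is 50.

14

Group the elements by complementary pair {x, 50−x}: {18,32}, {19,31}, {20,30}, …, giving 7 two-element pairs, the single value 25 (it cannot pair with itself since the integers are distinct), and 5 integers whose partner 50−x falls outside [13,32].
Treating each of those 13 groups as a pigeonhole, one can pick one integer per group — 13 integers — with no two summing to 50.
The 14th integer lands in an occupied pair, forcing a sum of 50.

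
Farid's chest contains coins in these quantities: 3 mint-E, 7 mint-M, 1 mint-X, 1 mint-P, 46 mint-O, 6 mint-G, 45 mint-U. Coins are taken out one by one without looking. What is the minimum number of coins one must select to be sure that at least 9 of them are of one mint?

Put each drawn coin into a box by mint. The largest draw with every box below 9 takes min(count, 8) from each mint; mints with fewer than 8 contribute all they have.
Σ min(cᵢ, 8) = 3 + 7 + 1 + 1 + 8 + 6 + 8 = 34.
Draw number 34 + 1 = 35 must push one box to 9.

35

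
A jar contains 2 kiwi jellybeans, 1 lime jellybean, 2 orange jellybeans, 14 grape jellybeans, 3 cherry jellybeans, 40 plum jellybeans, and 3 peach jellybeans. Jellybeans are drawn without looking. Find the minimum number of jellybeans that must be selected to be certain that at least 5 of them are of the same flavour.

20

The 7 flavours are the holes; the jellybeans drawn are the pigeons.
To avoid 5 of any one flavour, the worst case takes at most 4 of each flavour, or every jellybean of a flavour that has fewer than 4.
That gives 2 + 1 + 2 + 4 + 3 + 4 + 3 = 19 jellybeans with no flavour reaching 5.
The next jellybean forces some flavour to 5, so 19 + 1 = 20.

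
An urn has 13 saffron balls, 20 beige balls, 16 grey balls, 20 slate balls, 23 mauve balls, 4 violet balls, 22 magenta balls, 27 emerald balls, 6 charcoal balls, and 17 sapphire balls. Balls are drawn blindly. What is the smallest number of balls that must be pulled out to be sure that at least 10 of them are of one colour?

83

An adversary could hand out at most 9 balls per colour (violet, charcoal run out sooner): 9 + 9 + 9 + 9 + 9 + 4 + 9 + 9 + 6 + 9 = 82 balls and still no colour has 10.
Pigeonhole: one more ball lands in a colour already at 9, so 83 draws are enough and 82 are not.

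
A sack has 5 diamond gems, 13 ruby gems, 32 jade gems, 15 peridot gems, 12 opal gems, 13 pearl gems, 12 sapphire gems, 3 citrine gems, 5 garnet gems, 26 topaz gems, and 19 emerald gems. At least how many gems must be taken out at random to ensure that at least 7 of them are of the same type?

Put each drawn gem into a box by type. The largest draw with every box below 7 takes min(count, 6) from each type; types with fewer than 6 contribute all they have.
Σ min(cᵢ, 6) = 5 + 6 + 6 + 6 + 6 + 6 + 6 + 3 + 5 + 6 + 6 = 61.
Draw number 61 + 1 = 62 must push one box to 7.

62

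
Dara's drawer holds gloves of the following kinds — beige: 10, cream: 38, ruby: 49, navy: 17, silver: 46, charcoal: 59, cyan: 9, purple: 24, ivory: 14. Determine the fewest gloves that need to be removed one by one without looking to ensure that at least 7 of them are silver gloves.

In the worst case for collecting silver gloves, every non-silver glove comes out first.
There are 10 + 38 + 49 + 17 + 59 + 9 + 24 + 14 = 220 non-silver gloves altogether.
After those, each further glove must be silver, so 220 + 7 = 227 draws guarantee 7 silver gloves.

227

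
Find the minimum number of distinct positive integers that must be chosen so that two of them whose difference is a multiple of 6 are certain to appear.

7

Integers whose pairwise differences are multiples of 6 are exactly those sharing a remainder mod 6. The 6 residue classes mod 6 are the pigeonholes.
With 6 integers one could put 1 in each residue class and have no class reach 2.
The 7th integer pushes some class to 2, so 6·1 + 1 = 7.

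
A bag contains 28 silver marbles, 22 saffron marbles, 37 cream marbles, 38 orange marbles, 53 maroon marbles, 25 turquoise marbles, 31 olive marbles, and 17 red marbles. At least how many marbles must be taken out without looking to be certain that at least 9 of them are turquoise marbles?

235

In the worst case for collecting turquoise marbles, every non-turquoise marble comes out first.
There are 28 + 22 + 37 + 38 + 53 + 31 + 17 = 226 non-turquoise marbles altogether.
After those, each further marble must be turquoise, so 226 + 9 = 235 draws guarantee 9 turquoise marbles.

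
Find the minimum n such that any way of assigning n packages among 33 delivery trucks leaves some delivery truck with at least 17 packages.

529

With 528 packages one could put exactly 16 in each of the 33 delivery trucks, and no delivery truck would reach 17.
One more package must land in a delivery truck that already has 16, giving it 17.
So 33 × 16 + 1 = 529 packages are required.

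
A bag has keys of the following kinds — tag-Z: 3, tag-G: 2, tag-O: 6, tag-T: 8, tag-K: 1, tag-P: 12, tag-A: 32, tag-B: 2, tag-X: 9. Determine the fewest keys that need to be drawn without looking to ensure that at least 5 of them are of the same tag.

29

By pigeonhole, put each drawn key into a box by tag. The largest draw with every box below 5 takes min(count, 4) from each tag; tags with fewer than 4 contribute all they have.
Σ min(cᵢ, 4) = 3 + 2 + 4 + 4 + 1 + 4 + 4 + 2 + 4 = 28.
Draw number 28 + 1 = 29 must push one box to 5.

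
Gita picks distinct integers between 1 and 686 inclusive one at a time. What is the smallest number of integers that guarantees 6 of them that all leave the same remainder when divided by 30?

151

The 30 residue classes mod 30 are the pigeonholes.
With 150 integers one could put 5 in each residue class and have no class reach 6.
The 151st integer pushes some class to 6, so 30·5 + 1 = 151.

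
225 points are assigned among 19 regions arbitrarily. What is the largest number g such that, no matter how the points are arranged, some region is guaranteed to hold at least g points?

By pigeonhole, the 19 regions are the holes and the 225 points are the pigeons.
If every region held at most 11 points, the total would be at most 19 × 11 = 209, which is less than 225.
So some region holds at least ⌈225/19⌉ = 12 points.

12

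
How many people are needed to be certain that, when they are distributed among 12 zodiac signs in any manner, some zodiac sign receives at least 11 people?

121

With 120 people one could put exactly 10 in each of the 12 zodiac signs, and no zodiac sign would reach 11.
One more person must land in a zodiac sign that already has 10, giving it 11.
So 12 × 10 + 1 = 121 people are required.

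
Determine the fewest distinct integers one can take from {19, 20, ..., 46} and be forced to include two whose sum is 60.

A set avoiding the sum 60 can contain at most one of each pair {x, 60−x}, plus the 6 elements whose complement lies outside the range or equal to its own complement.
The integers 30, …, 46 (17 of them) are such a set: any two sum to at least 30+31 = 61 > 60.
Pigeonhole: any 18th integer completes one of the 11 pairs, so 18 choices force a sum of 60.

18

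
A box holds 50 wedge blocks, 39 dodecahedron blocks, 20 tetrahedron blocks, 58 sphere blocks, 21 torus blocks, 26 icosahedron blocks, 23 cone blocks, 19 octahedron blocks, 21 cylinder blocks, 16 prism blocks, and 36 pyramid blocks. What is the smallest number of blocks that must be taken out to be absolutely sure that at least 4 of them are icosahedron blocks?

In the worst case for collecting icosahedron blocks, every non-icosahedron block comes out first.
There are 50 + 39 + 20 + 58 + 21 + 23 + 19 + 21 + 16 + 36 = 303 non-icosahedron blocks altogether.
After those, each further block must be icosahedron, so 303 + 4 = 307 draws guarantee 4 icosahedron blocks.

307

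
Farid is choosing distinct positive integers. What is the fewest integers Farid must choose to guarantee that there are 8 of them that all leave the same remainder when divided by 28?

197

The 28 residue classes mod 28 are the pigeonholes.
With 196 integers one could put 7 in each residue class and have no class reach 8.
The 197th integer pushes some class to 8, so 28·7 + 1 = 197.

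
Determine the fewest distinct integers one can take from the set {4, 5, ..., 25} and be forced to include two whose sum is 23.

Two chosen integers sum to 23 exactly when both halves of some pair {x, 23−x} with 4 ≤ x ≤ 23−x ≤ 19 are chosen — 8 such pairs.
The remaining 6 elements (those with no distinct partner in range) can never complete a 23-sum, so the worst case takes all of them and one from each pair: 6 + 8 = 14.
By pigeonhole, the 15th integer has to be the second member of some pair, so 14 + 1 = 15.

15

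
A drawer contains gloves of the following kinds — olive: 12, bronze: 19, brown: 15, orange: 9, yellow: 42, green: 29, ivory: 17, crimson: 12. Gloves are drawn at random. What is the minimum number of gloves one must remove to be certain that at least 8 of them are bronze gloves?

In the worst case for collecting bronze gloves, every non-bronze glove comes out first.
There are 12 + 15 + 9 + 42 + 29 + 17 + 12 = 136 non-bronze gloves altogether.
After those, each further glove must be bronze, so 136 + 8 = 144 draws guarantee 8 bronze gloves.

144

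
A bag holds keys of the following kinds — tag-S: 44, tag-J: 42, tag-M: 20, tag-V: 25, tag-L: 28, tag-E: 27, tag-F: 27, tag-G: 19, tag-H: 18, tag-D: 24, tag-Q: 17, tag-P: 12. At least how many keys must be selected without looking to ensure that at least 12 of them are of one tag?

133

Put each drawn key into a box by tag. The largest draw with every box below 12 takes min(count, 11) from each tag.
Σ min(cᵢ, 11) = 11 + 11 + 11 + 11 + 11 + 11 + 11 + 11 + 11 + 11 + 11 + 11 = 132.
Draw number 132 + 1 = 133 must push one box to 12.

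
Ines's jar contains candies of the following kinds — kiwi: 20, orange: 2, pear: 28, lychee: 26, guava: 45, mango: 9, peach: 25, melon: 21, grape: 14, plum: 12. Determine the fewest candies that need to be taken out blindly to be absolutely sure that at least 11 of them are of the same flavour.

92

Pigeonhole: put each drawn candy into a box by flavour. The largest draw with every box below 11 takes min(count, 10) from each flavour; flavours with fewer than 10 contribute all they have.
Σ min(cᵢ, 10) = 10 + 2 + 10 + 10 + 10 + 9 + 10 + 10 + 10 + 10 = 91.
Draw number 91 + 1 = 92 must push one box to 11.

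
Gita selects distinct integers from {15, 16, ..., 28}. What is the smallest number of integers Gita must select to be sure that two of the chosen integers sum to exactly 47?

10

Group the elements by complementary pair {x, 47−x}: {19,28}, {20,27}, {21,26}, …, giving 5 two-element pairs and 4 integers whose partner 47−x falls outside [15,28].
Pigeonhole: treating each of those 9 groups as a pigeonhole, one can pick one integer per group — 9 integers — with no two summing to 47.
The 10th integer lands in an occupied pair, forcing a sum of 47.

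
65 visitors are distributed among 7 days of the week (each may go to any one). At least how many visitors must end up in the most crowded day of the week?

10

Pigeonhole: the 7 days of the week are the holes and the 65 visitors are the pigeons.
If every day of the week held at most 9 visitors, the total would be at most 7 × 9 = 63, which is less than 65.
So some day of the week holds at least ⌈65/7⌉ = 10 visitors.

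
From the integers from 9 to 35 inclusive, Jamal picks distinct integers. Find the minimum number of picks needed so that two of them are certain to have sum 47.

A set avoiding the sum 47 can contain at most one of each pair {x, 47−x}, plus the 3 elements whose complement lies outside the range.
The integers 9, …, 23 (15 of them) are such a set: any two sum to at least 9+10 = 19 and at most 22+23 = 45 < 47.
Pigeonhole: any 16th integer completes one of the 12 pairs, so 16 choices force a sum of 47.

16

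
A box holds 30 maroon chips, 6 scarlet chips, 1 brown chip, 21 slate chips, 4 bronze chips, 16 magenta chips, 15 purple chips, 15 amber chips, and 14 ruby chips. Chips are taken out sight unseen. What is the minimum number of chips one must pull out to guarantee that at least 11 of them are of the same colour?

72

Pigeonhole: put each drawn chip into a box by colour. The largest draw with every box below 11 takes min(count, 10) from each colour; colours with fewer than 10 contribute all they have.
Σ min(cᵢ, 10) = 10 + 6 + 1 + 10 + 4 + 10 + 10 + 10 + 10 = 71.
Draw number 71 + 1 = 72 must push one box to 11.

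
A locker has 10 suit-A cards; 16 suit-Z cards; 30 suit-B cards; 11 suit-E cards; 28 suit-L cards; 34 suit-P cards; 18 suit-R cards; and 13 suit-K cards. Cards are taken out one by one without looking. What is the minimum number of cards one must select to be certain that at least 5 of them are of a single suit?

Put each drawn card into a box by suit. The largest draw with every box below 5 takes min(count, 4) from each suit.
Σ min(cᵢ, 4) = 4 + 4 + 4 + 4 + 4 + 4 + 4 + 4 = 32.
Draw number 32 + 1 = 33 must push one box to 5.

33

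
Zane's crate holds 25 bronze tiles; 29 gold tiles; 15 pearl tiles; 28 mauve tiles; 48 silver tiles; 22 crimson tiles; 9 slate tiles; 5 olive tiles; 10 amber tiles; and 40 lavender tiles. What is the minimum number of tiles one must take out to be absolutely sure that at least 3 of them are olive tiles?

In the worst case for collecting olive tiles, every non-olive tile comes out first.
There are 25 + 29 + 15 + 28 + 48 + 22 + 9 + 10 + 40 = 226 non-olive tiles altogether.
After those, each further tile must be olive, so 226 + 3 = 229 draws guarantee 3 olive tiles.

229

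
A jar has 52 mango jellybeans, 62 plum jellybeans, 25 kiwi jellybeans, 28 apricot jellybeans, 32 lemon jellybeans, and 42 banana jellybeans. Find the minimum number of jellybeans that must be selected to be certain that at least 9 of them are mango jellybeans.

198

In the worst case for collecting mango jellybeans, every non-mango jellybean comes out first.
There are 62 + 25 + 28 + 32 + 42 = 189 non-mango jellybeans altogether.
After those, each further jellybean must be mango, so 189 + 9 = 198 draws guarantee 9 mango jellybeans.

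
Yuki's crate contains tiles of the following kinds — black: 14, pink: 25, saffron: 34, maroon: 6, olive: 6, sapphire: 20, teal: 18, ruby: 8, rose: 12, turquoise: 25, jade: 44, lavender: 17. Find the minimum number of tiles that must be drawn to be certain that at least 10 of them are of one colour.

An adversary could hand out at most 9 tiles per colour (maroon, olive, ruby run out sooner): 9 + 9 + 9 + 6 + 6 + 9 + 9 + 8 + 9 + 9 + 9 + 9 = 101 tiles and still no colour has 10.
Pigeonhole: one more tile lands in a colour already at 9, so 102 draws are enough and 101 are not.

102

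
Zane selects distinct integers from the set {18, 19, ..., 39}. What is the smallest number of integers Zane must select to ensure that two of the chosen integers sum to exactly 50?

16

Two chosen integers sum to 50 exactly when both halves of some pair {x, 50−x} with 18 ≤ x ≤ 50−x ≤ 32 are chosen — 7 such pairs.
The remaining 8 elements (those with no distinct partner in range) can never complete a 50-sum, so the worst case takes all of them and one from each pair: 8 + 7 = 15.
Pigeonhole: the 16th integer has to be the second member of some pair, so 15 + 1 = 16.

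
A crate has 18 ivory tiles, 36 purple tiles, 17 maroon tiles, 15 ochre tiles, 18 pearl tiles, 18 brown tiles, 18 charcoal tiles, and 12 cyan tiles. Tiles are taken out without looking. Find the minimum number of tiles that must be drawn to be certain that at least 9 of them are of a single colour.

65

By the pigeonhole principle, the 8 colours are the holes; the tiles drawn are the pigeons.
To avoid 9 of any one colour, the worst case takes at most 8 of each colour.
That gives 8 + 8 + 8 + 8 + 8 + 8 + 8 + 8 = 64 tiles with no colour reaching 9.
The next tile forces some colour to 9, so 64 + 1 = 65.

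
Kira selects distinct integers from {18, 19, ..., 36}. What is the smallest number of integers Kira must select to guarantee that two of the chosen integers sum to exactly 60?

14

A set avoiding the sum 60 can contain at most one of each pair {x, 60−x}, plus the 7 elements whose complement lies outside the range or equal to its own complement.
The integers 18, …, 30 (13 of them) are such a set: any two sum to at least 18+19 = 37 and at most 29+30 = 59 < 60.
By pigeonhole, any 14th integer completes one of the 6 pairs, so 14 choices force a sum of 60.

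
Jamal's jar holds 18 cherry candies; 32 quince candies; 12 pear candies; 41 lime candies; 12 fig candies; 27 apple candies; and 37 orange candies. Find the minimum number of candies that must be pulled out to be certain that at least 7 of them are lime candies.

145

In the worst case for collecting lime candies, every non-lime candy comes out first.
There are 18 + 32 + 12 + 12 + 27 + 37 = 138 non-lime candies altogether.
After those, each further candy must be lime, so 138 + 7 = 145 draws guarantee 7 lime candies.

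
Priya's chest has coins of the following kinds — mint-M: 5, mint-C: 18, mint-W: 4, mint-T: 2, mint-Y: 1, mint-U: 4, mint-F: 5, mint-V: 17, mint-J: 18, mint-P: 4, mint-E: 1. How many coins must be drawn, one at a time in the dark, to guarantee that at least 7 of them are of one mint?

An adversary could hand out at most 6 coins per mint (8 mints run out sooner): 5 + 6 + 4 + 2 + 1 + 4 + 5 + 6 + 6 + 4 + 1 = 44 coins and still no mint has 7.
By the pigeonhole principle, one more coin lands in a mint already at 6, so 45 draws are enough and 44 are not.

45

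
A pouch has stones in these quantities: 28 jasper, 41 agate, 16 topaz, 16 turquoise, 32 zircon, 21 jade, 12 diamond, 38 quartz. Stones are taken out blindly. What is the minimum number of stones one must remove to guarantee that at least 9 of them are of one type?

65

By pigeonhole, the 8 types are the holes; the stones drawn are the pigeons.
To avoid 9 of any one type, the worst case takes at most 8 of each type.
That gives 8 + 8 + 8 + 8 + 8 + 8 + 8 + 8 = 64 stones with no type reaching 9.
The next stone forces some type to 9, so 64 + 1 = 65.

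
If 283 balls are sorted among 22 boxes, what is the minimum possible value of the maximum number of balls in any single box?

13

The 22 boxes are the holes and the 283 balls are the pigeons.
If every box held at most 12 balls, the total would be at most 22 × 12 = 264, which is less than 283.
So some box holds at least ⌈283/22⌉ = 13 balls.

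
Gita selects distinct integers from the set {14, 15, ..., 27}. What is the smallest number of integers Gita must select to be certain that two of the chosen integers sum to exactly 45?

Two chosen integers sum to 45 exactly when both halves of some pair {x, 45−x} with 18 ≤ x ≤ 45−x ≤ 27 are chosen — 5 such pairs.
The remaining 4 elements (those with no distinct partner in range) can never complete a 45-sum, so the worst case takes all of them and one from each pair: 4 + 5 = 9.
The 10th integer has to be the second member of some pair, so 9 + 1 = 10.

10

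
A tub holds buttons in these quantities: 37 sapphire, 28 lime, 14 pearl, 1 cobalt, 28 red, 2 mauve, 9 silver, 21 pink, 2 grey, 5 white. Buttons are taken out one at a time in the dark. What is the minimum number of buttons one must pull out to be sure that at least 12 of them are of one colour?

Pigeonhole: the 10 colours are the holes; the buttons drawn are the pigeons.
To avoid 12 of any one colour, the worst case takes at most 11 of each colour, or every button of a colour that has fewer than 11.
That gives 11 + 11 + 11 + 1 + 11 + 2 + 9 + 11 + 2 + 5 = 74 buttons with no colour reaching 12.
The next button forces some colour to 12, so 74 + 1 = 75.

75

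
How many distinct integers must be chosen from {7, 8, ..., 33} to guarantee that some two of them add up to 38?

Group the elements by complementary pair {x, 38−x}: {7,31}, {8,30}, {9,29}, …, giving 12 two-element pairs, the single value 19 (it cannot pair with itself since the integers are distinct), and 2 integers whose partner 38−x falls outside [7,33].
By the pigeonhole principle, treating each of those 15 groups as a pigeonhole, one can pick one integer per group — 15 integers — with no two summing to 38.
The 16th integer lands in an occupied pair, forcing a sum of 38.

16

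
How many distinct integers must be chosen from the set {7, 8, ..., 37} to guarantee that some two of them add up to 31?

Two chosen integers sum to 31 exactly when both halves of some pair {x, 31−x} with 7 ≤ x ≤ 31−x ≤ 24 are chosen — 9 such pairs.
The remaining 13 elements (those with no distinct partner in range) can never complete a 31-sum, so the worst case takes all of them and one from each pair: 13 + 9 = 22.
Pigeonhole: the 23rd integer has to be the second member of some pair, so 22 + 1 = 23.

23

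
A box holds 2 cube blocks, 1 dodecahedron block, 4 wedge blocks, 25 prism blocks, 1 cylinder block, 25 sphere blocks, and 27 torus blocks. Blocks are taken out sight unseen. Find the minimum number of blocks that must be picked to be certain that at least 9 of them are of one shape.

Put each drawn block into a box by shape. The largest draw with every box below 9 takes min(count, 8) from each shape; shapes with fewer than 8 contribute all they have.
Σ min(cᵢ, 8) = 2 + 1 + 4 + 8 + 1 + 8 + 8 = 32.
Draw number 32 + 1 = 33 must push one box to 9.

33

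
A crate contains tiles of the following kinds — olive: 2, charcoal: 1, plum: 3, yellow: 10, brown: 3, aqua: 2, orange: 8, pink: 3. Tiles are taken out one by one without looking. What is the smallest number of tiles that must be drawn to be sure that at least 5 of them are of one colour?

23

By the pigeonhole principle, put each drawn tile into a box by colour. The largest draw with every box below 5 takes min(count, 4) from each colour; colours with fewer than 4 contribute all they have.
Σ min(cᵢ, 4) = 2 + 1 + 3 + 4 + 3 + 2 + 4 + 3 = 22.
Draw number 22 + 1 = 23 must push one box to 5.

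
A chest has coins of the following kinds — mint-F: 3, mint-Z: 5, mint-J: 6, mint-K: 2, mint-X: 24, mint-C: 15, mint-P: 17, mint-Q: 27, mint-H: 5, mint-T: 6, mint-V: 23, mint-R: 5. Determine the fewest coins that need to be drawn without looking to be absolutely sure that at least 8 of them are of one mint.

68

Put each drawn coin into a box by mint. The largest draw with every box below 8 takes min(count, 7) from each mint; mints with fewer than 7 contribute all they have.
Σ min(cᵢ, 7) = 3 + 5 + 6 + 2 + 7 + 7 + 7 + 7 + 5 + 6 + 7 + 5 = 67.
Draw number 67 + 1 = 68 must push one box to 8.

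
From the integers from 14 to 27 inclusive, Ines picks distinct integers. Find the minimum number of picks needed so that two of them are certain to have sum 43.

9

A set avoiding the sum 43 can contain at most one of each pair {x, 43−x}, plus the 2 elements whose complement lies outside the range.
The integers 14, …, 21 (8 of them) are such a set: any two sum to at least 14+15 = 29 and at most 20+21 = 41 < 43.
Pigeonhole: any 9th integer completes one of the 6 pairs, so 9 choices force a sum of 43.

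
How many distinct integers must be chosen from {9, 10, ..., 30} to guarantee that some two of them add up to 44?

15

Group the elements by complementary pair {x, 44−x}: {14,30}, {15,29}, {16,28}, …, giving 8 two-element pairs, the single value 22 (it cannot pair with itself since the integers are distinct), and 5 integers whose partner 44−x falls outside [9,30].
By the pigeonhole principle, treating each of those 14 groups as a pigeonhole, one can pick one integer per group — 14 integers — with no two summing to 44.
The 15th integer lands in an occupied pair, forcing a sum of 44.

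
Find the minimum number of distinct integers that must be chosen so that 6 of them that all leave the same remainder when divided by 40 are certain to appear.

201

By pigeonhole, the 40 residue classes mod 40 are the pigeonholes.
With 200 integers one could put 5 in each residue class and have no class reach 6.
The 201st integer pushes some class to 6, so 40·5 + 1 = 201.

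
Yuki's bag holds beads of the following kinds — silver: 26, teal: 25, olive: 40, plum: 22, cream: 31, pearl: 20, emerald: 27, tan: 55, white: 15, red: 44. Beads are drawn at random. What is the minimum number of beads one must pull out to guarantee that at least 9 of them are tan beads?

In the worst case for collecting tan beads, every non-tan bead comes out first.
There are 26 + 25 + 40 + 22 + 31 + 20 + 27 + 15 + 44 = 250 non-tan beads altogether.
After those, each further bead must be tan, so 250 + 9 = 259 draws guarantee 9 tan beads.

259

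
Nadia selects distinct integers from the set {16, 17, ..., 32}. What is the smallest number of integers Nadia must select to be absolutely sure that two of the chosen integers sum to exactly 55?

13

Group the elements by complementary pair {x, 55−x}: {23,32}, {24,31}, {25,30}, …, giving 5 two-element pairs and 7 integers whose partner 55−x falls outside [16,32].
Treating each of those 12 groups as a pigeonhole, one can pick one integer per group — 12 integers — with no two summing to 55.
The 13th integer lands in an occupied pair, forcing a sum of 55.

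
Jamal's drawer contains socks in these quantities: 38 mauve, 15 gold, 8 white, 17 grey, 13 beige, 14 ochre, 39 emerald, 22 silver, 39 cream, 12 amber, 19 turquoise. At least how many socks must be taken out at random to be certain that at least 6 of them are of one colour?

56

By the pigeonhole principle, put each drawn sock into a box by colour. The largest draw with every box below 6 takes min(count, 5) from each colour.
Σ min(cᵢ, 5) = 5 + 5 + 5 + 5 + 5 + 5 + 5 + 5 + 5 + 5 + 5 = 55.
Draw number 55 + 1 = 56 must push one box to 6.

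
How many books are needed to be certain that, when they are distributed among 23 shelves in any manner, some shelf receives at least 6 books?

116

With 115 books one could put exactly 5 in each of the 23 shelves, and no shelf would reach 6.
Pigeonhole: one more book must land in a shelf that already has 5, giving it 6.
So 23 × 5 + 1 = 116 books are required.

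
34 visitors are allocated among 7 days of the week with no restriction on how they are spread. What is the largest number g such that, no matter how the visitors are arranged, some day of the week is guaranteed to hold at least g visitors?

By the pigeonhole principle, the 7 days of the week are the holes and the 34 visitors are the pigeons.
If every day of the week held at most 4 visitors, the total would be at most 7 × 4 = 28, which is less than 34.
So some day of the week holds at least ⌈34/7⌉ = 5 visitors.

5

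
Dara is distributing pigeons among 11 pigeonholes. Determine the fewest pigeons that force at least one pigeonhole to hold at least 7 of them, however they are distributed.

With 66 pigeons one could put exactly 6 in each of the 11 pigeonholes, and no pigeonhole would reach 7.
One more pigeon must land in a pigeonhole that already has 6, giving it 7.
So 11 × 6 + 1 = 67 pigeons are required.

67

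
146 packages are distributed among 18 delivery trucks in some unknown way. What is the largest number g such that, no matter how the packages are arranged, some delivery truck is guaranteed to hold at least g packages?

The 18 delivery trucks are the holes and the 146 packages are the pigeons.
If every delivery truck held at most 8 packages, the total would be at most 18 × 8 = 144, which is less than 146.
So some delivery truck holds at least ⌈146/18⌉ = 9 packages.

9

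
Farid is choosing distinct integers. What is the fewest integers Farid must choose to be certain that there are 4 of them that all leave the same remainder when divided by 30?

91

By the pigeonhole principle, the 30 residue classes mod 30 are the pigeonholes.
With 90 integers one could put 3 in each residue class and have no class reach 4.
The 91st integer pushes some class to 4, so 30·3 + 1 = 91.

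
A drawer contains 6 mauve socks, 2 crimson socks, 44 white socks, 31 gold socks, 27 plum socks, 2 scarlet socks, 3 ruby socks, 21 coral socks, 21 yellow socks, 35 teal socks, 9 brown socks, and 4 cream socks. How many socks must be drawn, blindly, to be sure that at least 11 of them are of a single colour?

By the pigeonhole principle, put each drawn sock into a box by colour. The largest draw with every box below 11 takes min(count, 10) from each colour; colours with fewer than 10 contribute all they have.
Σ min(cᵢ, 10) = 6 + 2 + 10 + 10 + 10 + 2 + 3 + 10 + 10 + 10 + 9 + 4 = 86.
Draw number 86 + 1 = 87 must push one box to 11.

87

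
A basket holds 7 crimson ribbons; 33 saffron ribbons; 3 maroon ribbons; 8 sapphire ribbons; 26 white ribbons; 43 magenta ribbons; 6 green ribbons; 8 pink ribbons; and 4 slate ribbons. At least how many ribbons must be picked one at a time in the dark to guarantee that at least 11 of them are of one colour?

Put each drawn ribbon into a box by colour. The largest draw with every box below 11 takes min(count, 10) from each colour; colours with fewer than 10 contribute all they have.
Σ min(cᵢ, 10) = 7 + 10 + 3 + 8 + 10 + 10 + 6 + 8 + 4 = 66.
Draw number 66 + 1 = 67 must push one box to 11.

67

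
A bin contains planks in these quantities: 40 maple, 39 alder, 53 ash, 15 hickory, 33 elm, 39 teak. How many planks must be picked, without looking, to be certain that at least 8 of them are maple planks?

In the worst case for collecting maple planks, every non-maple plank comes out first.
There are 39 + 53 + 15 + 33 + 39 = 179 non-maple planks altogether.
After those, each further plank must be maple, so 179 + 8 = 187 draws guarantee 8 maple planks.

187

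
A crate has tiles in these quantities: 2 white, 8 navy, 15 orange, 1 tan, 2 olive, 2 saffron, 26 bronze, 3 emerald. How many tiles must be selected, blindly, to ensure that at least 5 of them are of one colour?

23

By the pigeonhole principle, put each drawn tile into a box by colour. The largest draw with every box below 5 takes min(count, 4) from each colour; colours with fewer than 4 contribute all they have.
Σ min(cᵢ, 4) = 2 + 4 + 4 + 1 + 2 + 2 + 4 + 3 = 22.
Draw number 22 + 1 = 23 must push one box to 5.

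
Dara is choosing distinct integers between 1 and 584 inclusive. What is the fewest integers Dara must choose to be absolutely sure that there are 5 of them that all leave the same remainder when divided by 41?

By the pigeonhole principle, the 41 residue classes mod 41 are the pigeonholes.
With 164 integers one could put 4 in each residue class and have no class reach 5.
The 165th integer pushes some class to 5, so 41·4 + 1 = 165.

165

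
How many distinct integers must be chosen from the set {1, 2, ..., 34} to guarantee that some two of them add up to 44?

23

Group the elements by complementary pair {x, 44−x}: {10,34}, {11,33}, {12,32}, …, giving 12 two-element pairs, the single value 22 (it cannot pair with itself since the integers are distinct), and 9 integers whose partner 44−x falls outside [1,34].
By the pigeonhole principle, treating each of those 22 groups as a pigeonhole, one can pick one integer per group — 22 integers — with no two summing to 44.
The 23rd integer lands in an occupied pair, forcing a sum of 44.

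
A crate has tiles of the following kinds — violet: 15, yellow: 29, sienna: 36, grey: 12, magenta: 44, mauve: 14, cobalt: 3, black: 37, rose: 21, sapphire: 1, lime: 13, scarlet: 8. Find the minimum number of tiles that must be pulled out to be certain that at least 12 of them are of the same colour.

Put each drawn tile into a box by colour. The largest draw with every box below 12 takes min(count, 11) from each colour; colours with fewer than 11 contribute all they have.
Σ min(cᵢ, 11) = 11 + 11 + 11 + 11 + 11 + 11 + 3 + 11 + 11 + 1 + 11 + 8 = 111.
Draw number 111 + 1 = 112 must push one box to 12.

112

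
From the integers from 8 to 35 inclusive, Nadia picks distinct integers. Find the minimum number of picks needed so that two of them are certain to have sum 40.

Two chosen integers sum to 40 exactly when both halves of some pair {x, 40−x} with 8 ≤ x ≤ 40−x ≤ 32 are chosen — 12 such pairs.
The remaining 4 elements (those with no distinct partner in range) can never complete a 40-sum, so the worst case takes all of them and one from each pair: 4 + 12 = 16.
The 17th integer has to be the second member of some pair, so 16 + 1 = 17.

17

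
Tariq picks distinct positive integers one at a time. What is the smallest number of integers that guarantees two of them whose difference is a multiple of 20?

21

Integers whose pairwise differences are multiples of 20 are exactly those sharing a remainder mod 20. The 20 residue classes mod 20 are the pigeonholes.
With 20 integers one could put 1 in each residue class and have no class reach 2.
The 21st integer pushes some class to 2, so 20·1 + 1 = 21.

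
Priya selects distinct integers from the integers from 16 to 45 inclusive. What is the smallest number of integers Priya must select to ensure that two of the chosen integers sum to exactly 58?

A set avoiding the sum 58 can contain at most one of each pair {x, 58−x}, plus the 4 elements whose complement lies outside the range or equal to its own complement.
The integers 29, …, 45 (17 of them) are such a set: any two sum to at least 29+30 = 59 > 58.
Any 18th integer completes one of the 13 pairs, so 18 choices force a sum of 58.

18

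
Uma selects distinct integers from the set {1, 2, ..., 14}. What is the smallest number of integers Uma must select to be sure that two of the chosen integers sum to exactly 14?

9

A set avoiding the sum 14 can contain at most one of each pair {x, 14−x}, plus the 2 elements whose complement lies outside the range or equal to its own complement.
The integers 7, …, 14 (8 of them) are such a set: any two sum to at least 7+8 = 15 > 14.
Any 9th integer completes one of the 6 pairs, so 9 choices force a sum of 14.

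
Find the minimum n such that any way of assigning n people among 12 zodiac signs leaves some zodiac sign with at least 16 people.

With 180 people one could put exactly 15 in each of the 12 zodiac signs, and no zodiac sign would reach 16.
Pigeonhole: one more person must land in a zodiac sign that already has 15, giving it 16.
So 12 × 15 + 1 = 181 people are required.

181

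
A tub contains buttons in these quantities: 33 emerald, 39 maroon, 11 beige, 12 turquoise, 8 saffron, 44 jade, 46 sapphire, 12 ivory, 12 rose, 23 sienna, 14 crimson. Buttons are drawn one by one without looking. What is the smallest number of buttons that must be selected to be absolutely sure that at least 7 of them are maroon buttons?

In the worst case for collecting maroon buttons, every non-maroon button comes out first.
There are 33 + 11 + 12 + 8 + 44 + 46 + 12 + 12 + 23 + 14 = 215 non-maroon buttons altogether.
After those, each further button must be maroon, so 215 + 7 = 222 draws guarantee 7 maroon buttons.

222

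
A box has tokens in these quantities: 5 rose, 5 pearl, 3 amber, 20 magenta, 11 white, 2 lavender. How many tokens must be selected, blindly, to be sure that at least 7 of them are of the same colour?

28

Pigeonhole: put each drawn token into a box by colour. The largest draw with every box below 7 takes min(count, 6) from each colour; colours with fewer than 6 contribute all they have.
Σ min(cᵢ, 6) = 5 + 5 + 3 + 6 + 6 + 2 = 27.
Draw number 27 + 1 = 28 must push one box to 7.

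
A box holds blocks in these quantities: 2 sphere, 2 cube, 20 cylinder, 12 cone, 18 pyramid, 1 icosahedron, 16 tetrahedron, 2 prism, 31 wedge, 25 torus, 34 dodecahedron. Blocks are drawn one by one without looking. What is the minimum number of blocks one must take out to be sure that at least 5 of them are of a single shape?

36

The 11 shapes are the holes; the blocks drawn are the pigeons.
To avoid 5 of any one shape, the worst case takes at most 4 of each shape, or every block of a shape that has fewer than 4.
That gives 2 + 2 + 4 + 4 + 4 + 1 + 4 + 2 + 4 + 4 + 4 = 35 blocks with no shape reaching 5.
The next block forces some shape to 5, so 35 + 1 = 36.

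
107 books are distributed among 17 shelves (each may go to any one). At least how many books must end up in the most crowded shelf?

The 17 shelves are the holes and the 107 books are the pigeons.
If every shelf held at most 6 books, the total would be at most 17 × 6 = 102, which is less than 107.
So some shelf holds at least ⌈107/17⌉ = 7 books.

7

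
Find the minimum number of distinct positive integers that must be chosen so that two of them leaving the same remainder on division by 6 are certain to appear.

By the pigeonhole principle, the 6 residue classes mod 6 are the pigeonholes.
With 6 integers one could put 1 in each residue class and have no class reach 2.
The 7th integer pushes some class to 2, so 6·1 + 1 = 7.

7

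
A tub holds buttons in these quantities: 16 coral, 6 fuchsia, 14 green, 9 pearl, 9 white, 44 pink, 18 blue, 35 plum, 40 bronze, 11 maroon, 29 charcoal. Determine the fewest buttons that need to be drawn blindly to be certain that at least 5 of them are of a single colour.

45

An adversary could hand out at most 4 buttons per colour: 4 + 4 + 4 + 4 + 4 + 4 + 4 + 4 + 4 + 4 + 4 = 44 buttons and still no colour has 5.
By the pigeonhole principle, one more button lands in a colour already at 4, so 45 draws are enough and 44 are not.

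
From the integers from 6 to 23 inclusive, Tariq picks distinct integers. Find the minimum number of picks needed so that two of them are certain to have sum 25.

A set avoiding the sum 25 can contain at most one of each pair {x, 25−x}, plus the 4 elements whose complement lies outside the range.
The integers 13, …, 23 (11 of them) are such a set: any two sum to at least 13+14 = 27 > 25.
By the pigeonhole principle, any 12th integer completes one of the 7 pairs, so 12 choices force a sum of 25.

12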